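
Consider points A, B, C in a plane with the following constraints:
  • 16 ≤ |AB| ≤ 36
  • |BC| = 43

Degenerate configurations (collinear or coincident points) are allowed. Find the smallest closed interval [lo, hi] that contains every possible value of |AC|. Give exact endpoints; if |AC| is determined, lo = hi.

|AC| ∈ [7, 79]  (≈ [7.0000, 79.0000])

|AB| ∈ [16, 36]
|BC| ∈ {43}
|AC| ∈ [7, 79]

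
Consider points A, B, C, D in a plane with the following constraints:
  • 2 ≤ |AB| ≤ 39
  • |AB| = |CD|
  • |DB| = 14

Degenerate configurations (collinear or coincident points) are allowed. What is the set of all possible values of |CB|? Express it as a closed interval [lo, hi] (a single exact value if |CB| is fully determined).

|AB| ∈ [2, 39]
|BD| ∈ {14}
|CD| ∈ [2, 39]
|AD| ∈ [0, 53]
|BC| ∈ [0, 53]
|AC| ∈ [0, 92]

|CB| ∈ [0, 53]  (≈ [0.0000, 53.0000])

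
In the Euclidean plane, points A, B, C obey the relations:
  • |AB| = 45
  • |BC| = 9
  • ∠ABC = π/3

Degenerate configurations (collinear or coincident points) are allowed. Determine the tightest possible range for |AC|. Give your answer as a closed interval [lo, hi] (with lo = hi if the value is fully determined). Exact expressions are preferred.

|AC| = 9·√(21)  (≈ 41.2432)

|AB| ∈ {45}
|BC| ∈ {9}
|AC| ∈ {9·√(21)}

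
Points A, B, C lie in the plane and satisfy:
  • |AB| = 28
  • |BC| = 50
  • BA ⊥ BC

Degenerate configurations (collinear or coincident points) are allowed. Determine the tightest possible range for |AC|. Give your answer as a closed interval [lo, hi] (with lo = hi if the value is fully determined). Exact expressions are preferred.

|AC| = 2·√(821)  (≈ 57.3062)

|AB| ∈ {28}
|BC| ∈ {50}
|AC| ∈ {2·√(821)}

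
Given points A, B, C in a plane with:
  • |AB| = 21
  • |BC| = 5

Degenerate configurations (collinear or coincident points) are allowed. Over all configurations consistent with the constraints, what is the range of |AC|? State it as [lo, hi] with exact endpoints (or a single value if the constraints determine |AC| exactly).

|AC| ∈ [16, 26]  (≈ [16.0000, 26.0000])

|AB| ∈ {21}
|BC| ∈ {5}
|AC| ∈ [16, 26]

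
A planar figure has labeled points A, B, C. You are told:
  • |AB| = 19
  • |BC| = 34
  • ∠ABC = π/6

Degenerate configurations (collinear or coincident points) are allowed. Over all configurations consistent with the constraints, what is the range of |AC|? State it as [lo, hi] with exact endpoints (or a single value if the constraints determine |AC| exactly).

|AC| = √(1517 - 646·√(3))  (≈ 19.9523)

|AB| ∈ {19}
|BC| ∈ {34}
|AC| ∈ {√(1517 - 646·√(3))}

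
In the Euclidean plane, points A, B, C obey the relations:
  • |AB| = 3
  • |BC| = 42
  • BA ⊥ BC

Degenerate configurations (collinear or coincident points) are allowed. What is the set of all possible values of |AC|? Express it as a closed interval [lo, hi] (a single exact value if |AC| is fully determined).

|AC| = 3·√(197)  (≈ 42.1070)

|AB| ∈ {3}
|BC| ∈ {42}
|AC| ∈ {3·√(197)}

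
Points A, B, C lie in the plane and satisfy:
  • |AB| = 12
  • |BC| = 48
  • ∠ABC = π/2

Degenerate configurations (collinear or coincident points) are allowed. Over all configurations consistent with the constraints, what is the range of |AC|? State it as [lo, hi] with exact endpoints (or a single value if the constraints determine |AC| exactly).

|AC| = 12·√(17)  (≈ 49.4773)

|AB| ∈ {12}
|BC| ∈ {48}
|AC| ∈ {12·√(17)}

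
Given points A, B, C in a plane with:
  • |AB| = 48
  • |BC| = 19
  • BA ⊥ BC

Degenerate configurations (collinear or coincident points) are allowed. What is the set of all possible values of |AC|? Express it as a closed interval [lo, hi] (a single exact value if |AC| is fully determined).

|AB| ∈ {48}
|BC| ∈ {19}
|AC| ∈ {√(2665)}

|AC| = √(2665)  (≈ 51.6236)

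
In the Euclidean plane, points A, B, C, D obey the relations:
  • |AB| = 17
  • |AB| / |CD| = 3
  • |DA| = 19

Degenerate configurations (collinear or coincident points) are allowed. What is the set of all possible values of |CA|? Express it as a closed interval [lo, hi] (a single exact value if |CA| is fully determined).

|CA| ∈ [40/3, 74/3]  (≈ [13.3333, 24.6667])

|AB| ∈ {17}
|AD| ∈ {19}
|CD| ∈ {17/3}
|BD| ∈ [2, 36]
|AC| ∈ [40/3, 74/3]
|BC| ∈ [0, 125/3]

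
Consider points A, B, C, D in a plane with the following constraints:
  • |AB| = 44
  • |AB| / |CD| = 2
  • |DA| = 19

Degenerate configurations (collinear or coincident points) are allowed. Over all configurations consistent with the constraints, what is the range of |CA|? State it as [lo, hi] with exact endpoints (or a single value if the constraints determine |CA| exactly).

|CA| ∈ [3, 41]  (≈ [3.0000, 41.0000])

|AB| ∈ {44}
|AD| ∈ {19}
|CD| ∈ {22}
|BD| ∈ [25, 63]
|AC| ∈ [3, 41]
|BC| ∈ [3, 85]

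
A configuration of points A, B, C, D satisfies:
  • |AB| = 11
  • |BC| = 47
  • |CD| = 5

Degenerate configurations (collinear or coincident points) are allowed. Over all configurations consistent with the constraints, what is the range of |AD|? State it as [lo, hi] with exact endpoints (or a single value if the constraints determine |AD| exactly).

|AB| ∈ {11}
|BC| ∈ {47}
|CD| ∈ {5}
|AC| ∈ [36, 58]
|BD| ∈ [42, 52]
|AD| ∈ [31, 63]

|AD| ∈ [31, 63]  (≈ [31.0000, 63.0000])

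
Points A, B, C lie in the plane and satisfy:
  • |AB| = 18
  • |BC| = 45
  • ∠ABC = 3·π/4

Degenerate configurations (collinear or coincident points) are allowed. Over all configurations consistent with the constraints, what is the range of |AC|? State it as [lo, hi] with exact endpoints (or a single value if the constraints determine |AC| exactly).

|AB| ∈ {18}
|BC| ∈ {45}
|AC| ∈ {9·√(10·√(2) + 29)}

|AC| = 9·√(10·√(2) + 29)  (≈ 59.1144)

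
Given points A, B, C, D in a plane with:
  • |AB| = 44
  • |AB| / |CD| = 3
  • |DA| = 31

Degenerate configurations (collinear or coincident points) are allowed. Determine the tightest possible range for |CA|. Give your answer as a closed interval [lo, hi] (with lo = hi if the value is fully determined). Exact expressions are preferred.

|AB| ∈ {44}
|AD| ∈ {31}
|CD| ∈ {44/3}
|BD| ∈ [13, 75]
|AC| ∈ [49/3, 137/3]
|BC| ∈ [0, 269/3]

|CA| ∈ [49/3, 137/3]  (≈ [16.3333, 45.6667])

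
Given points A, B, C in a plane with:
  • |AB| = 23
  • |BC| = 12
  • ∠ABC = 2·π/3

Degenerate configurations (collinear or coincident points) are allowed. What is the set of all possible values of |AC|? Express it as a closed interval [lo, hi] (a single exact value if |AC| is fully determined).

|AC| = √(949)  (≈ 30.8058)

|AB| ∈ {23}
|BC| ∈ {12}
|AC| ∈ {√(949)}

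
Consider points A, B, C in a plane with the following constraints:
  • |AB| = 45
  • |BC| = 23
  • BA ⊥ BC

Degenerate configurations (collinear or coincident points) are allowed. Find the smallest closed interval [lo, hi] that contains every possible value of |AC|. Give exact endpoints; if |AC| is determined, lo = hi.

|AC| = √(2554)  (≈ 50.5371)

|AB| ∈ {45}
|BC| ∈ {23}
|AC| ∈ {√(2554)}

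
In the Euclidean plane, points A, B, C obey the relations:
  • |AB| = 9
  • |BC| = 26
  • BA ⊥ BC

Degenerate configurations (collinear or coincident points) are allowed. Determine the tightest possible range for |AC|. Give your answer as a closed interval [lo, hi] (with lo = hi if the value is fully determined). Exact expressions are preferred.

|AB| ∈ {9}
|BC| ∈ {26}
|AC| ∈ {√(757)}

|AC| = √(757)  (≈ 27.5136)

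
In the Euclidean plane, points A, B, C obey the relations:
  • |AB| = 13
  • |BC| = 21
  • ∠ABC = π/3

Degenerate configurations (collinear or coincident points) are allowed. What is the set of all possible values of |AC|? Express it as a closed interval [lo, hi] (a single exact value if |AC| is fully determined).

|AC| = √(337)  (≈ 18.3576)

|AB| ∈ {13}
|BC| ∈ {21}
|AC| ∈ {√(337)}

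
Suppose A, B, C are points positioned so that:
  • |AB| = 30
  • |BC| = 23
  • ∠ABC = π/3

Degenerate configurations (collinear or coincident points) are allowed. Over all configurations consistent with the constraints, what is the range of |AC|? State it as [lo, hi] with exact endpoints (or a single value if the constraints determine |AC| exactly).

|AC| = √(739)  (≈ 27.1846)

|AB| ∈ {30}
|BC| ∈ {23}
|AC| ∈ {√(739)}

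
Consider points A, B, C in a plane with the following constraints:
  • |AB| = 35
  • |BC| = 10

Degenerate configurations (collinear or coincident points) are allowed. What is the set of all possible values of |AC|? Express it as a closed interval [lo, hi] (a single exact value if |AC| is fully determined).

|AC| ∈ [25, 45]  (≈ [25.0000, 45.0000])

|AB| ∈ {35}
|BC| ∈ {10}
|AC| ∈ [25, 45]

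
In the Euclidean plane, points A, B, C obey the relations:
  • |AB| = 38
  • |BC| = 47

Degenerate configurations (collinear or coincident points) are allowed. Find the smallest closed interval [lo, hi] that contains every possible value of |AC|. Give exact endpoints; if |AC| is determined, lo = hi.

|AB| ∈ {38}
|BC| ∈ {47}
|AC| ∈ [9, 85]

|AC| ∈ [9, 85]  (≈ [9.0000, 85.0000])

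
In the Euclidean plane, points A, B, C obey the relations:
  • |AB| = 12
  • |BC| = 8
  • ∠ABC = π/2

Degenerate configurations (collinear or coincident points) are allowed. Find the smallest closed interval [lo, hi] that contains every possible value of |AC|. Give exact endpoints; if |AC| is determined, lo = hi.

|AB| ∈ {12}
|BC| ∈ {8}
|AC| ∈ {4·√(13)}

|AC| = 4·√(13)  (≈ 14.4222)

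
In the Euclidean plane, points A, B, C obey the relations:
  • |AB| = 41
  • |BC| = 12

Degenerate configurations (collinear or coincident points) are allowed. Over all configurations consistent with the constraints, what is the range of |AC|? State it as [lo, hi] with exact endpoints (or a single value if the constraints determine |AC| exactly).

|AB| ∈ {41}
|BC| ∈ {12}
|AC| ∈ [29, 53]

|AC| ∈ [29, 53]  (≈ [29.0000, 53.0000])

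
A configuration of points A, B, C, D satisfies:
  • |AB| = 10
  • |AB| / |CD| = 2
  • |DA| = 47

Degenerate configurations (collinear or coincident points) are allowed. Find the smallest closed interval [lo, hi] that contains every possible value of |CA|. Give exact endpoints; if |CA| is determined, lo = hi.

|CA| ∈ [42, 52]  (≈ [42.0000, 52.0000])

|AB| ∈ {10}
|AD| ∈ {47}
|CD| ∈ {5}
|BD| ∈ [37, 57]
|AC| ∈ [42, 52]
|BC| ∈ [32, 62]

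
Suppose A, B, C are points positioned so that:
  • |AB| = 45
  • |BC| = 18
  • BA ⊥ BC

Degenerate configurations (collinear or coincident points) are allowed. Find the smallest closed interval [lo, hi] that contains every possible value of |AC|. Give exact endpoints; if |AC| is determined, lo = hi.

|AB| ∈ {45}
|BC| ∈ {18}
|AC| ∈ {9·√(29)}

|AC| = 9·√(29)  (≈ 48.4665)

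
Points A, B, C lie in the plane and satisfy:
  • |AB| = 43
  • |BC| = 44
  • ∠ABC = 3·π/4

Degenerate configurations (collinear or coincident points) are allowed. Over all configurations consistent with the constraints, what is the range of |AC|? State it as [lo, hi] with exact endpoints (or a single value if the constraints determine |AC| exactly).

|AC| = √(1892·√(2) + 3785)  (≈ 80.3784)

|AB| ∈ {43}
|BC| ∈ {44}
|AC| ∈ {√(1892·√(2) + 3785)}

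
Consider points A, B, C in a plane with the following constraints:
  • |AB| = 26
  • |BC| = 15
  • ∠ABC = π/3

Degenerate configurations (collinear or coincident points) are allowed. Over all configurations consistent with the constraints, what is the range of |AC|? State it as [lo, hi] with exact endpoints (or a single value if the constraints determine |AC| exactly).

|AB| ∈ {26}
|BC| ∈ {15}
|AC| ∈ {√(511)}

|AC| = √(511)  (≈ 22.6053)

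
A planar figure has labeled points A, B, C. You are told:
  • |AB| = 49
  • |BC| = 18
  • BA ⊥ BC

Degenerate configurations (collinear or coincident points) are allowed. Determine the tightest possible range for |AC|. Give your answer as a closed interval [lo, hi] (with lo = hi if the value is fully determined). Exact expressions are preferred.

|AC| = 5·√(109)  (≈ 52.2015)

|AB| ∈ {49}
|BC| ∈ {18}
|AC| ∈ {5·√(109)}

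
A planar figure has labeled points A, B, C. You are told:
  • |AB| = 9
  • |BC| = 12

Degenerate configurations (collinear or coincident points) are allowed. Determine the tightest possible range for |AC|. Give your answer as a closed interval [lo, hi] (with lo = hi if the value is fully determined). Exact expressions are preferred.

|AC| ∈ [3, 21]  (≈ [3.0000, 21.0000])

|AB| ∈ {9}
|BC| ∈ {12}
|AC| ∈ [3, 21]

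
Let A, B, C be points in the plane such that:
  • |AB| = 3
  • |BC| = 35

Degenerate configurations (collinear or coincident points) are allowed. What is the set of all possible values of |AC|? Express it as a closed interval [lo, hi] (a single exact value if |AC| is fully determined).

|AC| ∈ [32, 38]  (≈ [32.0000, 38.0000])

|AB| ∈ {3}
|BC| ∈ {35}
|AC| ∈ [32, 38]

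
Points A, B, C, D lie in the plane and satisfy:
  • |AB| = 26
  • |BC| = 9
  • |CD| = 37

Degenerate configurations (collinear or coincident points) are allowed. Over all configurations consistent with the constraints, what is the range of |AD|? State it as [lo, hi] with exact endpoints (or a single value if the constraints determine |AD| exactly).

|AB| ∈ {26}
|BC| ∈ {9}
|CD| ∈ {37}
|AC| ∈ [17, 35]
|BD| ∈ [28, 46]
|AD| ∈ [2, 72]

|AD| ∈ [2, 72]  (≈ [2.0000, 72.0000])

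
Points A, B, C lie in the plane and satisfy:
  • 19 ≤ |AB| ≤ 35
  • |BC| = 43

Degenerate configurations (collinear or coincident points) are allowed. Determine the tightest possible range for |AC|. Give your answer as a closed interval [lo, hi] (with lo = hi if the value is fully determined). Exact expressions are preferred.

|AC| ∈ [8, 78]  (≈ [8.0000, 78.0000])

|AB| ∈ [19, 35]
|BC| ∈ {43}
|AC| ∈ [8, 78]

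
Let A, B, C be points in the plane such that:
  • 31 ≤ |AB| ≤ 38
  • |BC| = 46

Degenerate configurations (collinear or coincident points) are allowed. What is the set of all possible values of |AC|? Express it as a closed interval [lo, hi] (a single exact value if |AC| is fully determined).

|AB| ∈ [31, 38]
|BC| ∈ {46}
|AC| ∈ [8, 84]

|AC| ∈ [8, 84]  (≈ [8.0000, 84.0000])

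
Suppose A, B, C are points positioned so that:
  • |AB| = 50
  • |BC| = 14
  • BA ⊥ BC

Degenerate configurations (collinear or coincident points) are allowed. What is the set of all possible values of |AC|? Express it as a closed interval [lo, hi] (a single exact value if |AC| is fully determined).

|AB| ∈ {50}
|BC| ∈ {14}
|AC| ∈ {2·√(674)}

|AC| = 2·√(674)  (≈ 51.9230)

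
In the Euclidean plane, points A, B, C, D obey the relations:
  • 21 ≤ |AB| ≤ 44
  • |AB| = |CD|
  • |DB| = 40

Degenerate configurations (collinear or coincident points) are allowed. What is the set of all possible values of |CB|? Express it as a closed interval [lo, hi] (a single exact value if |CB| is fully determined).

|AB| ∈ [21, 44]
|BD| ∈ {40}
|CD| ∈ [21, 44]
|AD| ∈ [0, 84]
|BC| ∈ [0, 84]
|AC| ∈ [0, 128]

|CB| ∈ [0, 84]  (≈ [0.0000, 84.0000])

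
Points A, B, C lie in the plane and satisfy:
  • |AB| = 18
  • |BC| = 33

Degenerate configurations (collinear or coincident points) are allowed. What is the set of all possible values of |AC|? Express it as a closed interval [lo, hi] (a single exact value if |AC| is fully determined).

|AC| ∈ [15, 51]  (≈ [15.0000, 51.0000])

|AB| ∈ {18}
|BC| ∈ {33}
|AC| ∈ [15, 51]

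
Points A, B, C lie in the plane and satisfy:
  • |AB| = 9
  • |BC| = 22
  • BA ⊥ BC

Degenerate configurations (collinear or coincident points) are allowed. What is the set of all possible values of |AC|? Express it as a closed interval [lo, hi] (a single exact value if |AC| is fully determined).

|AB| ∈ {9}
|BC| ∈ {22}
|AC| ∈ {√(565)}

|AC| = √(565)  (≈ 23.7697)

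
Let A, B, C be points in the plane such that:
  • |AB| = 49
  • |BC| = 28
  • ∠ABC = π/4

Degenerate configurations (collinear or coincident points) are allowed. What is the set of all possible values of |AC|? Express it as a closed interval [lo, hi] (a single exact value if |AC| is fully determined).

|AB| ∈ {49}
|BC| ∈ {28}
|AC| ∈ {7·√(65 - 28·√(2))}

|AC| = 7·√(65 - 28·√(2))  (≈ 35.2803)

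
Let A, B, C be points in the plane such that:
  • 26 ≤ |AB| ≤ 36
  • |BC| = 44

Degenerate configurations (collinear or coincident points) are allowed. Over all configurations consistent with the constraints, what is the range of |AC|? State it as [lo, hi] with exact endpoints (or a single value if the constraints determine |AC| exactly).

|AB| ∈ [26, 36]
|BC| ∈ {44}
|AC| ∈ [8, 80]

|AC| ∈ [8, 80]  (≈ [8.0000, 80.0000])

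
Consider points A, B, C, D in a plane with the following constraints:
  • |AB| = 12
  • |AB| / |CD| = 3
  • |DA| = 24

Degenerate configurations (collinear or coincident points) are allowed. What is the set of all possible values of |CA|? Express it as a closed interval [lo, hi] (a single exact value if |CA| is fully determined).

|CA| ∈ [20, 28]  (≈ [20.0000, 28.0000])

|AB| ∈ {12}
|AD| ∈ {24}
|CD| ∈ {4}
|BD| ∈ [12, 36]
|AC| ∈ [20, 28]
|BC| ∈ [8, 40]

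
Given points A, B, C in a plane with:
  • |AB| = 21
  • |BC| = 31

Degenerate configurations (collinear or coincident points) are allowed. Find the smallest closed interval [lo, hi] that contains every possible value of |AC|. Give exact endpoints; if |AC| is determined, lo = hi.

|AC| ∈ [10, 52]  (≈ [10.0000, 52.0000])

|AB| ∈ {21}
|BC| ∈ {31}
|AC| ∈ [10, 52]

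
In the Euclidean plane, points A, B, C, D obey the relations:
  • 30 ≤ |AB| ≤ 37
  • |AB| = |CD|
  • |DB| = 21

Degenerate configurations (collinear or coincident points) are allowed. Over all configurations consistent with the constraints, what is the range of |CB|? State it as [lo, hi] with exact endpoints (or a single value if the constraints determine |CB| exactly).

|AB| ∈ [30, 37]
|BD| ∈ {21}
|CD| ∈ [30, 37]
|AD| ∈ [9, 58]
|BC| ∈ [9, 58]
|AC| ∈ [0, 95]

|CB| ∈ [9, 58]  (≈ [9.0000, 58.0000])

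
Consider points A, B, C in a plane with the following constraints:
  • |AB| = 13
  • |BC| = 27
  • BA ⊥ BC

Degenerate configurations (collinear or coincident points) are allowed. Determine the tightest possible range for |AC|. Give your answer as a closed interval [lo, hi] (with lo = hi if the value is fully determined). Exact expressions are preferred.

|AC| = √(898)  (≈ 29.9666)

|AB| ∈ {13}
|BC| ∈ {27}
|AC| ∈ {√(898)}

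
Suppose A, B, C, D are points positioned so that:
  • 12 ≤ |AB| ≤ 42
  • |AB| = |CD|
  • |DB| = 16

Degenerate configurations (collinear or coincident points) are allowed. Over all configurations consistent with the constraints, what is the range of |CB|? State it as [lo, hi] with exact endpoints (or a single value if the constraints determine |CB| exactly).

|AB| ∈ [12, 42]
|BD| ∈ {16}
|CD| ∈ [12, 42]
|AD| ∈ [0, 58]
|BC| ∈ [0, 58]
|AC| ∈ [0, 100]

|CB| ∈ [0, 58]  (≈ [0.0000, 58.0000])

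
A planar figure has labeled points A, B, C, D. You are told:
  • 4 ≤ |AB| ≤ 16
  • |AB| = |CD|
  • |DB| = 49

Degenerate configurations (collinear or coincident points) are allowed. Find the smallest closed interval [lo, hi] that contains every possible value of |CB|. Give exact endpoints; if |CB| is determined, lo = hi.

|CB| ∈ [33, 65]  (≈ [33.0000, 65.0000])

|AB| ∈ [4, 16]
|BD| ∈ {49}
|CD| ∈ [4, 16]
|AD| ∈ [33, 65]
|BC| ∈ [33, 65]
|AC| ∈ [17, 81]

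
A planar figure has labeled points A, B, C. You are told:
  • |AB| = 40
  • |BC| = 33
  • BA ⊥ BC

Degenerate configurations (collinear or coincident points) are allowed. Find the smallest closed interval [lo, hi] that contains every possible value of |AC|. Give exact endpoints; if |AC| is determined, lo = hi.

|AB| ∈ {40}
|BC| ∈ {33}
|AC| ∈ {√(2689)}

|AC| = √(2689)  (≈ 51.8556)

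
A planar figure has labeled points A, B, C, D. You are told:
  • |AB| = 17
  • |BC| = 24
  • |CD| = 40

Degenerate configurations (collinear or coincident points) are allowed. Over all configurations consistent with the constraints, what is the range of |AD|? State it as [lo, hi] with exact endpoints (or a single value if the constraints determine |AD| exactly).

|AB| ∈ {17}
|BC| ∈ {24}
|CD| ∈ {40}
|AC| ∈ [7, 41]
|BD| ∈ [16, 64]
|AD| ∈ [0, 81]

|AD| ∈ [0, 81]  (≈ [0.0000, 81.0000])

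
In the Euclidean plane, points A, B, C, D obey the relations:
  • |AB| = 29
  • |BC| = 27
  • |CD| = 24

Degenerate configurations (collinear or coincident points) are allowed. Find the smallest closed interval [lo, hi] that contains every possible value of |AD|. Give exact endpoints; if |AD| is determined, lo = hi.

|AB| ∈ {29}
|BC| ∈ {27}
|CD| ∈ {24}
|AC| ∈ [2, 56]
|BD| ∈ [3, 51]
|AD| ∈ [0, 80]

|AD| ∈ [0, 80]  (≈ [0.0000, 80.0000])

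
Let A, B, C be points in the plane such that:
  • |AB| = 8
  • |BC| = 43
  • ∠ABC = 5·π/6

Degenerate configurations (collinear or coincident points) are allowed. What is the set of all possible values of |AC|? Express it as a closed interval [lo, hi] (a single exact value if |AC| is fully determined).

|AC| = √(344·√(3) + 1913)  (≈ 50.0882)

|AB| ∈ {8}
|BC| ∈ {43}
|AC| ∈ {√(344·√(3) + 1913)}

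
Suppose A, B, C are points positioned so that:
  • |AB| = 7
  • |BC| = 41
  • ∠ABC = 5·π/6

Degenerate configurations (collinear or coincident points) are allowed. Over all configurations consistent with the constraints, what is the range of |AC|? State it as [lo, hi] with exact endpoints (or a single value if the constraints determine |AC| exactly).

|AB| ∈ {7}
|BC| ∈ {41}
|AC| ∈ {√(287·√(3) + 1730)}

|AC| = √(287·√(3) + 1730)  (≈ 47.1921)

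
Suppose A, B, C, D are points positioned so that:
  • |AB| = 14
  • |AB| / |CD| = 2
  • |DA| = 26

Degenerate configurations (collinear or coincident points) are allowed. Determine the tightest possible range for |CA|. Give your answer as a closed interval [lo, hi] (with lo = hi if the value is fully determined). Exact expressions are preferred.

|AB| ∈ {14}
|AD| ∈ {26}
|CD| ∈ {7}
|BD| ∈ [12, 40]
|AC| ∈ [19, 33]
|BC| ∈ [5, 47]

|CA| ∈ [19, 33]  (≈ [19.0000, 33.0000])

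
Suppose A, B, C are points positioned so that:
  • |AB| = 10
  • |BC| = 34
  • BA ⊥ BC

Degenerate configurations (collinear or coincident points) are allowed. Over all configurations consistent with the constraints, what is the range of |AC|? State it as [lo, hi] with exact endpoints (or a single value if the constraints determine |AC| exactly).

|AC| = 2·√(314)  (≈ 35.4401)

|AB| ∈ {10}
|BC| ∈ {34}
|AC| ∈ {2·√(314)}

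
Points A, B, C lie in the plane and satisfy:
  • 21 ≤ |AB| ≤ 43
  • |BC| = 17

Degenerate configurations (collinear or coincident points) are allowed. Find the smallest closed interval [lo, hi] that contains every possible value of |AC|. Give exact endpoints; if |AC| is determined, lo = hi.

|AC| ∈ [4, 60]  (≈ [4.0000, 60.0000])

|AB| ∈ [21, 43]
|BC| ∈ {17}
|AC| ∈ [4, 60]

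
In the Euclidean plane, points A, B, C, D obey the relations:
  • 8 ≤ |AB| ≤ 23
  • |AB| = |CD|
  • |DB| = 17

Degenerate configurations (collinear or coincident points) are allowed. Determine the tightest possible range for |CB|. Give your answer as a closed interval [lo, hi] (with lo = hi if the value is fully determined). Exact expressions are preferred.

|AB| ∈ [8, 23]
|BD| ∈ {17}
|CD| ∈ [8, 23]
|AD| ∈ [0, 40]
|BC| ∈ [0, 40]
|AC| ∈ [0, 63]

|CB| ∈ [0, 40]  (≈ [0.0000, 40.0000])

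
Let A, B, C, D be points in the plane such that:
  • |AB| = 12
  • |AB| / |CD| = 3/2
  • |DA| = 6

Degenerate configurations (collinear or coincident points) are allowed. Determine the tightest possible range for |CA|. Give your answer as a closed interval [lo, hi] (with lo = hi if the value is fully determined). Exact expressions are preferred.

|CA| ∈ [2, 14]  (≈ [2.0000, 14.0000])

|AB| ∈ {12}
|AD| ∈ {6}
|CD| ∈ {8}
|BD| ∈ [6, 18]
|AC| ∈ [2, 14]
|BC| ∈ [0, 26]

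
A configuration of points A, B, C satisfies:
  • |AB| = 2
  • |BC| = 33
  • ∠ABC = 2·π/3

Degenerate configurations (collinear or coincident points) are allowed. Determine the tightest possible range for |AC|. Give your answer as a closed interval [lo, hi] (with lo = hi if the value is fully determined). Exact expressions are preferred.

|AB| ∈ {2}
|BC| ∈ {33}
|AC| ∈ {√(1159)}

|AC| = √(1159)  (≈ 34.0441)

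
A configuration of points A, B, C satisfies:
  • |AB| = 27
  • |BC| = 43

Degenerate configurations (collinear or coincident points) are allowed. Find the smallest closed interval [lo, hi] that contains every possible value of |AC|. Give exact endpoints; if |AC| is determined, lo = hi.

|AC| ∈ [16, 70]  (≈ [16.0000, 70.0000])

|AB| ∈ {27}
|BC| ∈ {43}
|AC| ∈ [16, 70]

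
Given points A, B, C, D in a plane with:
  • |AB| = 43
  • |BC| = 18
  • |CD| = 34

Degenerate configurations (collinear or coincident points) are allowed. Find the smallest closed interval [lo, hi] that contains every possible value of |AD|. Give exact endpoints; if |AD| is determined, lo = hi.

|AB| ∈ {43}
|BC| ∈ {18}
|CD| ∈ {34}
|AC| ∈ [25, 61]
|BD| ∈ [16, 52]
|AD| ∈ [0, 95]

|AD| ∈ [0, 95]  (≈ [0.0000, 95.0000])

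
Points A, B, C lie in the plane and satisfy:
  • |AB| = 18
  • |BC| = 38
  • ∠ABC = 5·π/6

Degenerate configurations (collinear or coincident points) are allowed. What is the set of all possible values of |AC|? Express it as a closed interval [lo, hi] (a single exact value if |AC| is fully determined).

|AC| = 2·√(171·√(3) + 442)  (≈ 54.3390)

|AB| ∈ {18}
|BC| ∈ {38}
|AC| ∈ {2·√(171·√(3) + 442)}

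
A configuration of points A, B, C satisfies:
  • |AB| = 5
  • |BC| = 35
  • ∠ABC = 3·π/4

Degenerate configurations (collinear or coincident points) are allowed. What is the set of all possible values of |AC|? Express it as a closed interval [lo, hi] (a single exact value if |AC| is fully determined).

|AC| = 5·√(7·√(2) + 50)  (≈ 38.6974)

|AB| ∈ {5}
|BC| ∈ {35}
|AC| ∈ {5·√(7·√(2) + 50)}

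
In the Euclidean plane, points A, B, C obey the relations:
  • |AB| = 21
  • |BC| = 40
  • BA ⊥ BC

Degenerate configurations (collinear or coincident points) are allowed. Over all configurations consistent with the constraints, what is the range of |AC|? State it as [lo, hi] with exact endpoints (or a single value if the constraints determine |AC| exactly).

|AC| = √(2041)  (≈ 45.1774)

|AB| ∈ {21}
|BC| ∈ {40}
|AC| ∈ {√(2041)}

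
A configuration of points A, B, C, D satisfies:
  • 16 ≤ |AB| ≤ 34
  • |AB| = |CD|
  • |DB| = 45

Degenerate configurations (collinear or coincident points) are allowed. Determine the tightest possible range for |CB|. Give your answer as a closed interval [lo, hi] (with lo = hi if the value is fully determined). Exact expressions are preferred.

|CB| ∈ [11, 79]  (≈ [11.0000, 79.0000])

|AB| ∈ [16, 34]
|BD| ∈ {45}
|CD| ∈ [16, 34]
|AD| ∈ [11, 79]
|BC| ∈ [11, 79]
|AC| ∈ [0, 113]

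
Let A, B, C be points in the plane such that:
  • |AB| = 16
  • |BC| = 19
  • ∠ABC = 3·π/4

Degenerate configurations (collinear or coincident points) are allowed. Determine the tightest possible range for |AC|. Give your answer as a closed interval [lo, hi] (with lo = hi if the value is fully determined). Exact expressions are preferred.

|AC| = √(304·√(2) + 617)  (≈ 32.3562)

|AB| ∈ {16}
|BC| ∈ {19}
|AC| ∈ {√(304·√(2) + 617)}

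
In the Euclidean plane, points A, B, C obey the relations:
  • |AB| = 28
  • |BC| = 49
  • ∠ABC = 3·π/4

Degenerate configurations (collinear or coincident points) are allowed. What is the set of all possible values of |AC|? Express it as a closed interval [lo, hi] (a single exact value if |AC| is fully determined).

|AC| = 7·√(28·√(2) + 65)  (≈ 71.5912)

|AB| ∈ {28}
|BC| ∈ {49}
|AC| ∈ {7·√(28·√(2) + 65)}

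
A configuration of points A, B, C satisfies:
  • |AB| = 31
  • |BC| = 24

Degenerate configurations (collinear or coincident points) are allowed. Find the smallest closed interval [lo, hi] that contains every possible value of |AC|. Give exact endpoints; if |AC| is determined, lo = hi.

|AB| ∈ {31}
|BC| ∈ {24}
|AC| ∈ [7, 55]

|AC| ∈ [7, 55]  (≈ [7.0000, 55.0000])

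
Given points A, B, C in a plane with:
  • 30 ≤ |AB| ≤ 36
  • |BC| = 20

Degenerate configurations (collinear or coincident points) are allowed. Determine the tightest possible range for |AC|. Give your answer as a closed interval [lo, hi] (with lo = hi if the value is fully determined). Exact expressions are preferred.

|AB| ∈ [30, 36]
|BC| ∈ {20}
|AC| ∈ [10, 56]

|AC| ∈ [10, 56]  (≈ [10.0000, 56.0000])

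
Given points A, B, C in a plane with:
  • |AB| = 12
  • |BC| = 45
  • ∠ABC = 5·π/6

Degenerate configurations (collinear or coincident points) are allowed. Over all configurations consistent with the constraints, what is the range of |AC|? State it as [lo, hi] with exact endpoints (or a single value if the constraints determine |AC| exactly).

|AC| = 3·√(60·√(3) + 241)  (≈ 55.7163)

|AB| ∈ {12}
|BC| ∈ {45}
|AC| ∈ {3·√(60·√(3) + 241)}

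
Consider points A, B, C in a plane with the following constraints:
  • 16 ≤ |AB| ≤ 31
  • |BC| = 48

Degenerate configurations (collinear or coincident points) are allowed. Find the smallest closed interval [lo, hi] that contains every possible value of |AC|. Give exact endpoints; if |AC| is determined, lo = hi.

|AB| ∈ [16, 31]
|BC| ∈ {48}
|AC| ∈ [17, 79]

|AC| ∈ [17, 79]  (≈ [17.0000, 79.0000])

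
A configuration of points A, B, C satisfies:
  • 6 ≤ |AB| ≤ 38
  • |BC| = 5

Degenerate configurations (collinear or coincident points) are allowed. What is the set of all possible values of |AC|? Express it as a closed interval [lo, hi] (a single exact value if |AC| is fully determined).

|AC| ∈ [1, 43]  (≈ [1.0000, 43.0000])

|AB| ∈ [6, 38]
|BC| ∈ {5}
|AC| ∈ [1, 43]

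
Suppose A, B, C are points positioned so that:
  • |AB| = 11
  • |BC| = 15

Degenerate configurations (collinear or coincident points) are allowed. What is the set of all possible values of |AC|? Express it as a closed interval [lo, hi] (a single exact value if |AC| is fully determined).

|AB| ∈ {11}
|BC| ∈ {15}
|AC| ∈ [4, 26]

|AC| ∈ [4, 26]  (≈ [4.0000, 26.0000])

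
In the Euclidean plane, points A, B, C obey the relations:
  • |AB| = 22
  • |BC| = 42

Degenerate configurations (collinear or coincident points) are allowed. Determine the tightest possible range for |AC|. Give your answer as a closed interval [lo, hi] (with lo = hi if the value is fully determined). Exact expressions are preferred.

|AC| ∈ [20, 64]  (≈ [20.0000, 64.0000])

|AB| ∈ {22}
|BC| ∈ {42}
|AC| ∈ [20, 64]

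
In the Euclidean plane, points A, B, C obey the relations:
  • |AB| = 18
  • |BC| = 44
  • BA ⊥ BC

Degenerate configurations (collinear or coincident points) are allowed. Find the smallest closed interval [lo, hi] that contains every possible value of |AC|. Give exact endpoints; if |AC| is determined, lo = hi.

|AB| ∈ {18}
|BC| ∈ {44}
|AC| ∈ {2·√(565)}

|AC| = 2·√(565)  (≈ 47.5395)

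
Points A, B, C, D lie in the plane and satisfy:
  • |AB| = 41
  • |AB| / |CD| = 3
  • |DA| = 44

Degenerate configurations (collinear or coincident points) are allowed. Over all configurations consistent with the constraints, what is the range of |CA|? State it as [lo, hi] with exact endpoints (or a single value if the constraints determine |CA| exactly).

|AB| ∈ {41}
|AD| ∈ {44}
|CD| ∈ {41/3}
|BD| ∈ [3, 85]
|AC| ∈ [91/3, 173/3]
|BC| ∈ [0, 296/3]

|CA| ∈ [91/3, 173/3]  (≈ [30.3333, 57.6667])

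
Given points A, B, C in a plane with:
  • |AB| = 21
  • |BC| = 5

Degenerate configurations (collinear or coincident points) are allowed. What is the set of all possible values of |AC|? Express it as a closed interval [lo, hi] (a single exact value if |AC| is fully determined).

|AC| ∈ [16, 26]  (≈ [16.0000, 26.0000])

|AB| ∈ {21}
|BC| ∈ {5}
|AC| ∈ [16, 26]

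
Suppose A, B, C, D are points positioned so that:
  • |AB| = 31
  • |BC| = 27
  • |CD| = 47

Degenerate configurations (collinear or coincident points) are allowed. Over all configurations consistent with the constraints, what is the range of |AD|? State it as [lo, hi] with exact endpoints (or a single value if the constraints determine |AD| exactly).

|AD| ∈ [0, 105]  (≈ [0.0000, 105.0000])

|AB| ∈ {31}
|BC| ∈ {27}
|CD| ∈ {47}
|AC| ∈ [4, 58]
|BD| ∈ [20, 74]
|AD| ∈ [0, 105]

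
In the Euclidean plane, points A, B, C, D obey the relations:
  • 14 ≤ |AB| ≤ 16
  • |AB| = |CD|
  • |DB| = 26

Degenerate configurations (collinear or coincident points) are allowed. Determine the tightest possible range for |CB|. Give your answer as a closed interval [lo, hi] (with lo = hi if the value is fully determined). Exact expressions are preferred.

|AB| ∈ [14, 16]
|BD| ∈ {26}
|CD| ∈ [14, 16]
|AD| ∈ [10, 42]
|BC| ∈ [10, 42]
|AC| ∈ [0, 58]

|CB| ∈ [10, 42]  (≈ [10.0000, 42.0000])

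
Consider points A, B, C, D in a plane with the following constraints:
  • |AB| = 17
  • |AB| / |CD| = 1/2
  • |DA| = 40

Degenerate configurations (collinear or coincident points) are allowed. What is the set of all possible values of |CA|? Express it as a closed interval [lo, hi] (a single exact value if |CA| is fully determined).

|CA| ∈ [6, 74]  (≈ [6.0000, 74.0000])

|AB| ∈ {17}
|AD| ∈ {40}
|CD| ∈ {34}
|BD| ∈ [23, 57]
|AC| ∈ [6, 74]
|BC| ∈ [0, 91]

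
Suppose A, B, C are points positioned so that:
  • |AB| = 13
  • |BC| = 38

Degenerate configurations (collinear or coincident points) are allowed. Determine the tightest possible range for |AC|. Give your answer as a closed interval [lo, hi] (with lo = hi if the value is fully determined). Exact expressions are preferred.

|AB| ∈ {13}
|BC| ∈ {38}
|AC| ∈ [25, 51]

|AC| ∈ [25, 51]  (≈ [25.0000, 51.0000])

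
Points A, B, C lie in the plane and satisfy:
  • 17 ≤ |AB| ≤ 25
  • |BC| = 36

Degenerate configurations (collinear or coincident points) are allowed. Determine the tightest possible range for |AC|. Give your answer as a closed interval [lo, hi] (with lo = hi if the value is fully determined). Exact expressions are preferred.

|AC| ∈ [11, 61]  (≈ [11.0000, 61.0000])

|AB| ∈ [17, 25]
|BC| ∈ {36}
|AC| ∈ [11, 61]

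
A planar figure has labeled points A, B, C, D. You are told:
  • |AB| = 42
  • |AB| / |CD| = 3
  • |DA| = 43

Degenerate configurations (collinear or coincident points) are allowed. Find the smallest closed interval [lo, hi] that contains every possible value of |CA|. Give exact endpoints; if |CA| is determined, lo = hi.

|AB| ∈ {42}
|AD| ∈ {43}
|CD| ∈ {14}
|BD| ∈ [1, 85]
|AC| ∈ [29, 57]
|BC| ∈ [0, 99]

|CA| ∈ [29, 57]  (≈ [29.0000, 57.0000])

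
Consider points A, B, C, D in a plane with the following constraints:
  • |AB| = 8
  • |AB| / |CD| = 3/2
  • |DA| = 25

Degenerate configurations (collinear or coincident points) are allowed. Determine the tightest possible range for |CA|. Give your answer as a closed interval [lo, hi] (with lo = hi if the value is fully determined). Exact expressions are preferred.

|CA| ∈ [59/3, 91/3]  (≈ [19.6667, 30.3333])

|AB| ∈ {8}
|AD| ∈ {25}
|CD| ∈ {16/3}
|BD| ∈ [17, 33]
|AC| ∈ [59/3, 91/3]
|BC| ∈ [35/3, 115/3]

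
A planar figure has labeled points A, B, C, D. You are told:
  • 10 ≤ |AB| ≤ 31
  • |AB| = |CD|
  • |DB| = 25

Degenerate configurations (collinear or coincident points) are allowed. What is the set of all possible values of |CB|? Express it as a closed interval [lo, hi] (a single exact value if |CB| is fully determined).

|AB| ∈ [10, 31]
|BD| ∈ {25}
|CD| ∈ [10, 31]
|AD| ∈ [0, 56]
|BC| ∈ [0, 56]
|AC| ∈ [0, 87]

|CB| ∈ [0, 56]  (≈ [0.0000, 56.0000])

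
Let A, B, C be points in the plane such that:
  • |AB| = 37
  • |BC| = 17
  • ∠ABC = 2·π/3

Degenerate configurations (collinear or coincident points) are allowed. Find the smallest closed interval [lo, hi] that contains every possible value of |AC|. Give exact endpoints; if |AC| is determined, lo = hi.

|AC| = √(2287)  (≈ 47.8226)

|AB| ∈ {37}
|BC| ∈ {17}
|AC| ∈ {√(2287)}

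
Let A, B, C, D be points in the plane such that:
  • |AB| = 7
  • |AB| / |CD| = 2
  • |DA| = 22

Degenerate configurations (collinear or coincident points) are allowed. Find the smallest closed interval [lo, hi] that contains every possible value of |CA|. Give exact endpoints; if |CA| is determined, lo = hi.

|AB| ∈ {7}
|AD| ∈ {22}
|CD| ∈ {7/2}
|BD| ∈ [15, 29]
|AC| ∈ [37/2, 51/2]
|BC| ∈ [23/2, 65/2]

|CA| ∈ [37/2, 51/2]  (≈ [18.5000, 25.5000])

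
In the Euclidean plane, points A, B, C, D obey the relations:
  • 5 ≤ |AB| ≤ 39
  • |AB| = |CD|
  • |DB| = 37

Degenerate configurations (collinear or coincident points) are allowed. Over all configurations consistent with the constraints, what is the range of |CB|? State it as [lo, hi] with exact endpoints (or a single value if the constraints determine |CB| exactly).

|AB| ∈ [5, 39]
|BD| ∈ {37}
|CD| ∈ [5, 39]
|AD| ∈ [0, 76]
|BC| ∈ [0, 76]
|AC| ∈ [0, 115]

|CB| ∈ [0, 76]  (≈ [0.0000, 76.0000])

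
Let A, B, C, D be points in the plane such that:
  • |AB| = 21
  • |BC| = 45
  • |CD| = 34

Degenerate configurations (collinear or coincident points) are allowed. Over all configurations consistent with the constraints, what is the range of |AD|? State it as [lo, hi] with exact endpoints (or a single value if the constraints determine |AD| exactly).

|AD| ∈ [0, 100]  (≈ [0.0000, 100.0000])

|AB| ∈ {21}
|BC| ∈ {45}
|CD| ∈ {34}
|AC| ∈ [24, 66]
|BD| ∈ [11, 79]
|AD| ∈ [0, 100]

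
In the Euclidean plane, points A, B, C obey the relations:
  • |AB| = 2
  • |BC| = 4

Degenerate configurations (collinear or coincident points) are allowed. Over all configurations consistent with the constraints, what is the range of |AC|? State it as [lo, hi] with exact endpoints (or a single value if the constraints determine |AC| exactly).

|AC| ∈ [2, 6]  (≈ [2.0000, 6.0000])

|AB| ∈ {2}
|BC| ∈ {4}
|AC| ∈ [2, 6]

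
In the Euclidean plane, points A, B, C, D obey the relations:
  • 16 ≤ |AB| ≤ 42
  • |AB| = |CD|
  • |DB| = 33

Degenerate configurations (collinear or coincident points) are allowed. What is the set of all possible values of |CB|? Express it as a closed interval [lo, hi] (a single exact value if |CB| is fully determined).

|AB| ∈ [16, 42]
|BD| ∈ {33}
|CD| ∈ [16, 42]
|AD| ∈ [0, 75]
|BC| ∈ [0, 75]
|AC| ∈ [0, 117]

|CB| ∈ [0, 75]  (≈ [0.0000, 75.0000])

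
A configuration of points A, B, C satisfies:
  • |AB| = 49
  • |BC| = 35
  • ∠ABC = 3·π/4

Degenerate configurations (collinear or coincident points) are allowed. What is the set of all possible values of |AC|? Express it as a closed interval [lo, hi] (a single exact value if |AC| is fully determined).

|AC| = 7·√(35·√(2) + 74)  (≈ 77.7906)

|AB| ∈ {49}
|BC| ∈ {35}
|AC| ∈ {7·√(35·√(2) + 74)}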